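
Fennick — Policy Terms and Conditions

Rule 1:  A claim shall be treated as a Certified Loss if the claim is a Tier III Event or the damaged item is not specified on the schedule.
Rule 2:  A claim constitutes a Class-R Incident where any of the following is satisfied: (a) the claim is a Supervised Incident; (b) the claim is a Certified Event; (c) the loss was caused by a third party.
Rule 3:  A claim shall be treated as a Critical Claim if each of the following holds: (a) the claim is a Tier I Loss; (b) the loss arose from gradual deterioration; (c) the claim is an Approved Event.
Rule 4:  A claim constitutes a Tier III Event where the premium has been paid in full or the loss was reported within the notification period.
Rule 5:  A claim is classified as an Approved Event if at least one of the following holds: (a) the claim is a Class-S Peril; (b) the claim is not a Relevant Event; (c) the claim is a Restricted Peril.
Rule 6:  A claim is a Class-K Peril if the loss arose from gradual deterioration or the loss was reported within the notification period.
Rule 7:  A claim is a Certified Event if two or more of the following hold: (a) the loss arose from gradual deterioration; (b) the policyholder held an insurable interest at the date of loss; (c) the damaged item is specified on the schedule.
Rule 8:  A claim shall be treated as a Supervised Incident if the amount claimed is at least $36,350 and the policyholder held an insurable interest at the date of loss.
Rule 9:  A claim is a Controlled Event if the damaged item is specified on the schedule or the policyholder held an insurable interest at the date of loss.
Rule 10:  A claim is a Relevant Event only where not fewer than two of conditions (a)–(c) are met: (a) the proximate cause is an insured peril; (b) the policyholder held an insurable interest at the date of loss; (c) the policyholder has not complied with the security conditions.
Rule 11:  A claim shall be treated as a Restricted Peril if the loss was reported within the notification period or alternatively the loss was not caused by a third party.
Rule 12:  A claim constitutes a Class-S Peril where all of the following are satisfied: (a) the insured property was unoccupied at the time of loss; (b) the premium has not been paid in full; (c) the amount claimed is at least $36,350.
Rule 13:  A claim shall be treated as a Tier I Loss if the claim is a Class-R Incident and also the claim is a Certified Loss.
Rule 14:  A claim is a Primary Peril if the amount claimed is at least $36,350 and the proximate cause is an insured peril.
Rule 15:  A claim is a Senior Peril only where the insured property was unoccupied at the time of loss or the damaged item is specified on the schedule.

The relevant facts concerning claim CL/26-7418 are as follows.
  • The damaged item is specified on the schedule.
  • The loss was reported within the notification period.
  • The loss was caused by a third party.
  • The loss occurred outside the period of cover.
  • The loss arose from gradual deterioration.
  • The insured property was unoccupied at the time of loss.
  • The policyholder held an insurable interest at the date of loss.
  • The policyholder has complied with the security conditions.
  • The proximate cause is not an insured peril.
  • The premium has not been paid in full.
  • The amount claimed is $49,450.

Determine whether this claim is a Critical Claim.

Yes

rule 8 — Supervised Incident: [amount claimed: $49,450 ≥ $36,350? yes] AND [the policyholder held an insurable interest at the date of loss? yes] → satisfied.
rule 7 — Certified Event: the loss arose from gradual deterioration? yes; the policyholder held an insurable interest at the date of loss? yes; the damaged item is specified on the schedule? yes — 3 of 3 hold (need ≥2) → satisfied.
rule 2 — Class-R Incident: [Supervised Incident (rule 8)? yes] OR [Certified Event (rule 7)? yes] OR [the loss was caused by a third party? yes] → satisfied.
rule 4 — Tier III Event: [the premium has been paid in full? no] OR [the loss was reported within the notification period? yes] → satisfied.
rule 1 — Certified Loss: [Tier III Event (rule 4)? yes] OR [the damaged item is not specified on the schedule? no] → satisfied.
rule 13 — Tier I Loss: [Class-R Incident (rule 2)? yes] AND [Certified Loss (rule 1)? yes] → satisfied.
rule 12 — Class-S Peril: [the insured property was unoccupied at the time of loss? yes] AND [the premium has not been paid in full? yes] AND [amount claimed: $49,450 ≥ $36,350? yes] → satisfied.
rule 10 — Relevant Event: the proximate cause is an insured peril? no; the policyholder held an insurable interest at the date of loss? yes; the policyholder has not complied with the security conditions? no — 1 of 3 hold (need ≥2) → not satisfied.
rule 11 — Restricted Peril: [the loss was reported within the notification period? yes] OR [the loss was not caused by a third party? no] → satisfied.
rule 5 — Approved Event: [Class-S Peril (rule 12)? yes] OR [not a Relevant Event (rule 10)? yes] OR [Restricted Peril (rule 11)? yes] → satisfied.
rule 3 — Critical Claim: [Tier I Loss (rule 13)? yes] AND [the loss arose from gradual deterioration? yes] AND [Approved Event (rule 5)? yes] → satisfied.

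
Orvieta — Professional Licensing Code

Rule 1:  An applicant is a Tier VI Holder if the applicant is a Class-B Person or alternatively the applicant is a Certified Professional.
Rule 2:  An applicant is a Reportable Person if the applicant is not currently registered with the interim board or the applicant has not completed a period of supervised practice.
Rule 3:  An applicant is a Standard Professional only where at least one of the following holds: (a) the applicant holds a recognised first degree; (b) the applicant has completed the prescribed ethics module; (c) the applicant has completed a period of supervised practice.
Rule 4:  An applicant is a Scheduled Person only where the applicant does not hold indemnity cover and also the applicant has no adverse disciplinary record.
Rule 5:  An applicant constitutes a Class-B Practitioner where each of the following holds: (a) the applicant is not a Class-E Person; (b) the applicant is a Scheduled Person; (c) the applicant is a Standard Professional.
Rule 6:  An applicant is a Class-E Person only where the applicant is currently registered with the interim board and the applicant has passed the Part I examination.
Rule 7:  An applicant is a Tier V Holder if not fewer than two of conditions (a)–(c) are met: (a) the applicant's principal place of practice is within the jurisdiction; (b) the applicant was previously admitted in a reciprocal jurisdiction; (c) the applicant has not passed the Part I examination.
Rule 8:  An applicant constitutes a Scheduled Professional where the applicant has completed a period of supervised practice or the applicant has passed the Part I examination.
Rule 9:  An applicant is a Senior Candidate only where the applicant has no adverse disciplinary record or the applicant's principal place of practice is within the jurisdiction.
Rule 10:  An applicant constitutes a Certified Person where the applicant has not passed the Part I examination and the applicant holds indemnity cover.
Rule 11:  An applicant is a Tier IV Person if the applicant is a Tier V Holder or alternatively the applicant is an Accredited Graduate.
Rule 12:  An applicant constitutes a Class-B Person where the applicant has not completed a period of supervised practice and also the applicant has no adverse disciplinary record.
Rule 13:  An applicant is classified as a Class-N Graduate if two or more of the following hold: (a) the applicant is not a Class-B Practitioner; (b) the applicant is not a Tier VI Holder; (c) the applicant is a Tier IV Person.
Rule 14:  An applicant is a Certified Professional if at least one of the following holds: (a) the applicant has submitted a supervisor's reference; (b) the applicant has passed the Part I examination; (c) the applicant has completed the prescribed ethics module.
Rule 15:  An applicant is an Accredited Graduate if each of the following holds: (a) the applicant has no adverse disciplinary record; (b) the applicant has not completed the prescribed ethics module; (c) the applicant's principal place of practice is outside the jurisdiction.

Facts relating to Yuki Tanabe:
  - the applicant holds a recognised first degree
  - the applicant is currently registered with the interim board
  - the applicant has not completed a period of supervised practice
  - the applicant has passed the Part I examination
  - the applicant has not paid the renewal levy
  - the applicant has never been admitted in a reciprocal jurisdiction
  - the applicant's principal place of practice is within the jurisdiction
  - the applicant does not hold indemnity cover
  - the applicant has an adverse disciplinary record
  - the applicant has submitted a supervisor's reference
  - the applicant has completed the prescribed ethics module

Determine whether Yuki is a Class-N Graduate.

No

rule 6 — Class-E Person: [the applicant is currently registered with the interim board? yes] AND [the applicant has passed the Part I examination? yes] → satisfied.
rule 4 — Scheduled Person: [the applicant does not hold indemnity cover? yes] AND [the applicant has no adverse disciplinary record? no] → not satisfied.
rule 3 — Standard Professional: [the applicant holds a recognised first degree? yes] OR [the applicant has completed the prescribed ethics module? yes] OR [the applicant has completed a period of supervised practice? no] → satisfied.
rule 5 — Class-B Practitioner: [not a Class-E Person (rule 6)? no] AND [Scheduled Person (rule 4)? no] AND [Standard Professional (rule 3)? yes] → not satisfied.
rule 12 — Class-B Person: [the applicant has not completed a period of supervised practice? yes] AND [the applicant has no adverse disciplinary record? no] → not satisfied.
rule 14 — Certified Professional: [the applicant has submitted a supervisor's reference? yes] OR [the applicant has passed the Part I examination? yes] OR [the applicant has completed the prescribed ethics module? yes] → satisfied.
rule 1 — Tier VI Holder: [Class-B Person (rule 12)? no] OR [Certified Professional (rule 14)? yes] → satisfied.
rule 7 — Tier V Holder: the applicant's principal place of practice is within the jurisdiction? yes; the applicant was previously admitted in a reciprocal jurisdiction? no; the applicant has not passed the Part I examination? no — 1 of 3 hold (need ≥2) → not satisfied.
rule 15 — Accredited Graduate: [the applicant has no adverse disciplinary record? no] AND [the applicant has not completed the prescribed ethics module? no] AND [the applicant's principal place of practice is outside the jurisdiction? no] → not satisfied.
rule 11 — Tier IV Person: [Tier V Holder (rule 7)? no] OR [Accredited Graduate (rule 15)? no] → not satisfied.
rule 13 — Class-N Graduate: not a Class-B Practitioner (rule 5)? yes; not a Tier VI Holder (rule 1)? no; Tier IV Person (rule 11)? no — 1 of 3 hold (need ≥2) → not satisfied.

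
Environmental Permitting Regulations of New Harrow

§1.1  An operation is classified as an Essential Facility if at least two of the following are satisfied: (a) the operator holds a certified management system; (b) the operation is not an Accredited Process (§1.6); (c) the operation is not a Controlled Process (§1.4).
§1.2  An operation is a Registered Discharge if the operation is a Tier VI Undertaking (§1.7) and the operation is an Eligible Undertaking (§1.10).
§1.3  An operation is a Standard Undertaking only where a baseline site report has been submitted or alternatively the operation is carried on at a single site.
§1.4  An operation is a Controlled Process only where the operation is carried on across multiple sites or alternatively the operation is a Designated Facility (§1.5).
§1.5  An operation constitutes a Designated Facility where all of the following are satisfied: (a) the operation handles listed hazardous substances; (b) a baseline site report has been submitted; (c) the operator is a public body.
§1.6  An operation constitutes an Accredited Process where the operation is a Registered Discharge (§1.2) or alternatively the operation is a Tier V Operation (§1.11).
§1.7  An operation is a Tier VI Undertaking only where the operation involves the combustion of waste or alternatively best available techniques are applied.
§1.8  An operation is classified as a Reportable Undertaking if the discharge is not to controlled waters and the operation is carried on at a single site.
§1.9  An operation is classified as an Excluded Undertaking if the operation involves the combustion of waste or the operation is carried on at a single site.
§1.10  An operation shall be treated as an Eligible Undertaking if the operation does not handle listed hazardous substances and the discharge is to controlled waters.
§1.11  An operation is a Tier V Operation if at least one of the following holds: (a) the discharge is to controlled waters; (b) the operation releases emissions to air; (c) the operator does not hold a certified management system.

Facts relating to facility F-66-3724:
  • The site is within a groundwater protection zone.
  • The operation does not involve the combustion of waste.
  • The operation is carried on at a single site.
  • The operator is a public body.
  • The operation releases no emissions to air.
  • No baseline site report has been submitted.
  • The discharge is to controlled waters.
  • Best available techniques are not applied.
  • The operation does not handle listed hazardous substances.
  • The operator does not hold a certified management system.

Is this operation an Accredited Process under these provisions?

§1.7 — Tier VI Undertaking: [the operation involves the combustion of waste? no] OR [best available techniques are applied? no] → not satisfied.
§1.10 — Eligible Undertaking: [the operation does not handle listed hazardous substances? yes] AND [the discharge is to controlled waters? yes] → satisfied.
§1.2 — Registered Discharge: [Tier VI Undertaking (§1.7)? no] AND [Eligible Undertaking (§1.10)? yes] → not satisfied.
§1.11 — Tier V Operation: [the discharge is to controlled waters? yes] OR [the operation releases emissions to air? no] OR [the operator does not hold a certified management system? yes] → satisfied.
§1.6 — Accredited Process: [Registered Discharge (§1.2)? no] OR [Tier V Operation (§1.11)? yes] → satisfied.

Yes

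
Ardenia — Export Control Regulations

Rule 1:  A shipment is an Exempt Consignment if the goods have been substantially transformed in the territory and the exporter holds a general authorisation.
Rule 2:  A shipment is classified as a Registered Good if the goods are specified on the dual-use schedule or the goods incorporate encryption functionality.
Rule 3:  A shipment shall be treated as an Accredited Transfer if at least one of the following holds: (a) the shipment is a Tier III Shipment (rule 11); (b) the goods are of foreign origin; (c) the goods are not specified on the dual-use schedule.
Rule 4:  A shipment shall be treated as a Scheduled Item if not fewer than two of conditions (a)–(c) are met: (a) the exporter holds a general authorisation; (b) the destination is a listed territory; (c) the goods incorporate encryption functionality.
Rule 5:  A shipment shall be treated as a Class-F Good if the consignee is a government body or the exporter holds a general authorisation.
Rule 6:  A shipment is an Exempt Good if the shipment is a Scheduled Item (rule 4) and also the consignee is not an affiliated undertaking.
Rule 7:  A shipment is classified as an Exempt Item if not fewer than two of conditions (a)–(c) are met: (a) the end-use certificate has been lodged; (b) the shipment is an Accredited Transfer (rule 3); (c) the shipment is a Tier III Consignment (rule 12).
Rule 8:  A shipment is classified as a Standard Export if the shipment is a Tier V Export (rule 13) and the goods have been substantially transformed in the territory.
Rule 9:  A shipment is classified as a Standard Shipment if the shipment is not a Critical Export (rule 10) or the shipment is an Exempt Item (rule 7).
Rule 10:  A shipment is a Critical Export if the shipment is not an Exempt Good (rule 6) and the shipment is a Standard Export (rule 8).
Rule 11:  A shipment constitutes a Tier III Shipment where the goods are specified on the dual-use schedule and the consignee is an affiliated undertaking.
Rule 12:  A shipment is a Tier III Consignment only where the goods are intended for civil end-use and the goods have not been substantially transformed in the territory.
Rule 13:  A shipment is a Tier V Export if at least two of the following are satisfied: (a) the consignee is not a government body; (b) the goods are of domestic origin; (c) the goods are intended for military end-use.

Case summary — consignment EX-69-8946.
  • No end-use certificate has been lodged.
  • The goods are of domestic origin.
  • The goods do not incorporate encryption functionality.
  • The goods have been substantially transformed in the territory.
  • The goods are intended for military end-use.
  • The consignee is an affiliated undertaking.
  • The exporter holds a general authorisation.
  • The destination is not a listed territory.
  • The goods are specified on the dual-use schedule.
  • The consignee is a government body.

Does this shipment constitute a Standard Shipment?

No

Under rule 4: the exporter holds a general authorisation? yes; the destination is a listed territory? no; the goods incorporate encryption functionality? no — 1 of 3 hold (need ≥2) → not satisfied.
Under rule 6: Scheduled Item (rule 4)? no; and the consignee is not an affiliated undertaking? no. So the shipment is not an Exempt Good.
Under rule 13: the consignee is not a government body? no; the goods are of domestic origin? yes; the goods are intended for military end-use? yes — 2 of 3 hold (need ≥2) → satisfied.
Under rule 8: Tier V Export (rule 13)? yes; and the goods have been substantially transformed in the territory? yes. So the shipment is a Standard Export.
Under rule 10: not an Exempt Good (rule 6)? yes; and Standard Export (rule 8)? yes. So the shipment is a Critical Export.
Under rule 11: the goods are specified on the dual-use schedule? yes; and the consignee is an affiliated undertaking? yes. So the shipment is a Tier III Shipment.
Under rule 3: Tier III Shipment (rule 11)? yes; or the goods are of foreign origin? no; or the goods are not specified on the dual-use schedule? no. So the shipment is an Accredited Transfer.
Under rule 12: the goods are intended for civil end-use? no; and the goods have not been substantially transformed in the territory? no. So the shipment is not a Tier III Consignment.
Under rule 7: the end-use certificate has been lodged? no; Accredited Transfer (rule 3)? yes; Tier III Consignment (rule 12)? no — 1 of 3 hold (need ≥2) → not satisfied.
Under rule 9: not a Critical Export (rule 10)? no; or Exempt Item (rule 7)? no. So the shipment is not a Standard Shipment.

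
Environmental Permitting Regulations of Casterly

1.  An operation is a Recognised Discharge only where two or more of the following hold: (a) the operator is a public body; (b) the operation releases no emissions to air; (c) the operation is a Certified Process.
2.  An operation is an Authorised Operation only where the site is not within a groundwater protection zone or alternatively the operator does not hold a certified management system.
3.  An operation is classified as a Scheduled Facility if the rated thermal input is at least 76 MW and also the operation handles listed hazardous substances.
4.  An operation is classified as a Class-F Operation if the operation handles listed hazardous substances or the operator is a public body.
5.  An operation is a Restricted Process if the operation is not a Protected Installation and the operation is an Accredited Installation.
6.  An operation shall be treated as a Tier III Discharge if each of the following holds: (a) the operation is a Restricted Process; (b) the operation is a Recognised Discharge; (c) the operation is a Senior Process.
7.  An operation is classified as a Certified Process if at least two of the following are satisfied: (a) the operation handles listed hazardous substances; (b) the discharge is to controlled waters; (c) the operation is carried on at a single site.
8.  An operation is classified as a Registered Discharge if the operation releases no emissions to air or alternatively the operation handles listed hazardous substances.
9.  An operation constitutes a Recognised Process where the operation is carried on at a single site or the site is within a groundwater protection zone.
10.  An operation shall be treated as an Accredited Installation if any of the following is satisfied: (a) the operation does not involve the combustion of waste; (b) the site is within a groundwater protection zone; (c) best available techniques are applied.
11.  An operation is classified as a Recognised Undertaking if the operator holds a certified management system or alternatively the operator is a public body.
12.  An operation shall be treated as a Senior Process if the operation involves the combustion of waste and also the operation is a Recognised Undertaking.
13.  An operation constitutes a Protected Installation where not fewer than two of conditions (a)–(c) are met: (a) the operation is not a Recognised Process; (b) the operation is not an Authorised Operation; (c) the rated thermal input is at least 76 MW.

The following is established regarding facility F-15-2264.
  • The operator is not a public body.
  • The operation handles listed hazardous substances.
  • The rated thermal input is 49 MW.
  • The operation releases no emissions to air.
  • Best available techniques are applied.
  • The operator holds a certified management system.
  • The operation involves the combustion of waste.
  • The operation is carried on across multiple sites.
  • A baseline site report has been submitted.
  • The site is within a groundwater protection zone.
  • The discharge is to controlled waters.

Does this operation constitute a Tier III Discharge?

paragraph 9 — Recognised Process: [the operation is carried on at a single site? no] OR [the site is within a groundwater protection zone? yes] → satisfied.
paragraph 2 — Authorised Operation: [the site is not within a groundwater protection zone? no] OR [the operator does not hold a certified management system? no] → not satisfied.
paragraph 13 — Protected Installation: not a Recognised Process (paragraph 9)? no; not an Authorised Operation (paragraph 2)? yes; rated thermal input: 49 MW ≥ 76 MW? no — 1 of 3 hold (need ≥2) → not satisfied.
paragraph 10 — Accredited Installation: [the operation does not involve the combustion of waste? no] OR [the site is within a groundwater protection zone? yes] OR [best available techniques are applied? yes] → satisfied.
paragraph 5 — Restricted Process: [not a Protected Installation (paragraph 13)? yes] AND [Accredited Installation (paragraph 10)? yes] → satisfied.
paragraph 7 — Certified Process: the operation handles listed hazardous substances? yes; the discharge is to controlled waters? yes; the operation is carried on at a single site? no — 2 of 3 hold (need ≥2) → satisfied.
paragraph 1 — Recognised Discharge: the operator is a public body? no; the operation releases no emissions to air? yes; Certified Process (paragraph 7)? yes — 2 of 3 hold (need ≥2) → satisfied.
paragraph 11 — Recognised Undertaking: [the operator holds a certified management system? yes] OR [the operator is a public body? no] → satisfied.
paragraph 12 — Senior Process: [the operation involves the combustion of waste? yes] AND [Recognised Undertaking (paragraph 11)? yes] → satisfied.
paragraph 6 — Tier III Discharge: [Restricted Process (paragraph 5)? yes] AND [Recognised Discharge (paragraph 1)? yes] AND [Senior Process (paragraph 12)? yes] → satisfied.

Yes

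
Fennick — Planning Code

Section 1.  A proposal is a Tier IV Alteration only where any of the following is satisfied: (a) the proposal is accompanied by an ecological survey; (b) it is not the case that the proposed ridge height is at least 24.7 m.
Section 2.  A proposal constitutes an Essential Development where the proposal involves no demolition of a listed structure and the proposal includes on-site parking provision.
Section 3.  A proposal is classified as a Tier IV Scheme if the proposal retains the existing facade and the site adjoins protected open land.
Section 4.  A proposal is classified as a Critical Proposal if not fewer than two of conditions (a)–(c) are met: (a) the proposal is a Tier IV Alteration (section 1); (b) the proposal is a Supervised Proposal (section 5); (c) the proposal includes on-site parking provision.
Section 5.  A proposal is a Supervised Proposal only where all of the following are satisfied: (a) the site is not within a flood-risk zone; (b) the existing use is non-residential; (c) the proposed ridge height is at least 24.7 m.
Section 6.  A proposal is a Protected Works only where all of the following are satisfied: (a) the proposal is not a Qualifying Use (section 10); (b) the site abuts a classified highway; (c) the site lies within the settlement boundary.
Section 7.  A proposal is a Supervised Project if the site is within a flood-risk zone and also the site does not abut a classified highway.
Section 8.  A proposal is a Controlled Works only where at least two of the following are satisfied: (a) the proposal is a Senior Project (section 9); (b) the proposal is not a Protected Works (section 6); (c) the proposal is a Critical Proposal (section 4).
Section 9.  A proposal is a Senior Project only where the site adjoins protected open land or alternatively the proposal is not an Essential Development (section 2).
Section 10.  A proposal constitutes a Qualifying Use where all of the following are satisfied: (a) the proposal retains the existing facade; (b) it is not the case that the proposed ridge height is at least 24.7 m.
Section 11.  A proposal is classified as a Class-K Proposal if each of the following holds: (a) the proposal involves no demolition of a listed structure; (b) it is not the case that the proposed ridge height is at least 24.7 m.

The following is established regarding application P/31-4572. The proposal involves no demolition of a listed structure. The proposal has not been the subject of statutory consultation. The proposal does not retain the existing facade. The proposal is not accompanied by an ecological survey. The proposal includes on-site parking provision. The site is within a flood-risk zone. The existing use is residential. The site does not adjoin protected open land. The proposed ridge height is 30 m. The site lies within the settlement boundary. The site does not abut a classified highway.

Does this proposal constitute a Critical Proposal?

No

section 1 — Tier IV Alteration: [the proposal is accompanied by an ecological survey? no] OR [proposed ridge height: 30 m ≥ 24.7 m? yes, so negated condition no] → not satisfied.
section 5 — Supervised Proposal: [the site is not within a flood-risk zone? no] AND [the existing use is non-residential? no] AND [proposed ridge height: 30 m ≥ 24.7 m? yes] → not satisfied.
section 4 — Critical Proposal: Tier IV Alteration (section 1)? no; Supervised Proposal (section 5)? no; the proposal includes on-site parking provision? yes — 1 of 3 hold (need ≥2) → not satisfied.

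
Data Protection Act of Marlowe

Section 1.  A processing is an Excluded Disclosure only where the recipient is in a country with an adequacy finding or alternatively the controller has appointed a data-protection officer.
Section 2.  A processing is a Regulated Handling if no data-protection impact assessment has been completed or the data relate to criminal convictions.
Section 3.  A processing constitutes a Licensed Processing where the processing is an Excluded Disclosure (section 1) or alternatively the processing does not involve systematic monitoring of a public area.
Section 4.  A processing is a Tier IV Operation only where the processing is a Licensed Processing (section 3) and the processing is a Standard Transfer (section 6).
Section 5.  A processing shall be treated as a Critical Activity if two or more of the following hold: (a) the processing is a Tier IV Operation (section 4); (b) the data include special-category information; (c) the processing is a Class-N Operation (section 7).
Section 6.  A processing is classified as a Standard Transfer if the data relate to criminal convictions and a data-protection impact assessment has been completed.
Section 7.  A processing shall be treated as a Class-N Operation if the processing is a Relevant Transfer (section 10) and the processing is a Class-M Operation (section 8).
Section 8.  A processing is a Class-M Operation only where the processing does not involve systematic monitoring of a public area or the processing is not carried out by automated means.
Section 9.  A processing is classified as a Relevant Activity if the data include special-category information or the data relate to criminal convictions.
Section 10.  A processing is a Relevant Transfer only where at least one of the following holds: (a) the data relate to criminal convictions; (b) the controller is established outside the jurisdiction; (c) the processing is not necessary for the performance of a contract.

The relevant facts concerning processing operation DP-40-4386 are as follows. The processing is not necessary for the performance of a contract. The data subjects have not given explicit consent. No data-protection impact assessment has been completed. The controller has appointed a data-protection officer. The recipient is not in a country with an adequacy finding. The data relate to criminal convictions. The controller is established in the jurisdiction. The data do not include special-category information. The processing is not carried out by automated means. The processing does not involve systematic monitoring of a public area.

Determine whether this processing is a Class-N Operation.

Yes

section 10 — Relevant Transfer: [the data relate to criminal convictions? yes] OR [the controller is established outside the jurisdiction? no] OR [the processing is not necessary for the performance of a contract? yes] → satisfied.
section 8 — Class-M Operation: [the processing does not involve systematic monitoring of a public area? yes] OR [the processing is not carried out by automated means? yes] → satisfied.
section 7 — Class-N Operation: [Relevant Transfer (section 10)? yes] AND [Class-M Operation (section 8)? yes] → satisfied.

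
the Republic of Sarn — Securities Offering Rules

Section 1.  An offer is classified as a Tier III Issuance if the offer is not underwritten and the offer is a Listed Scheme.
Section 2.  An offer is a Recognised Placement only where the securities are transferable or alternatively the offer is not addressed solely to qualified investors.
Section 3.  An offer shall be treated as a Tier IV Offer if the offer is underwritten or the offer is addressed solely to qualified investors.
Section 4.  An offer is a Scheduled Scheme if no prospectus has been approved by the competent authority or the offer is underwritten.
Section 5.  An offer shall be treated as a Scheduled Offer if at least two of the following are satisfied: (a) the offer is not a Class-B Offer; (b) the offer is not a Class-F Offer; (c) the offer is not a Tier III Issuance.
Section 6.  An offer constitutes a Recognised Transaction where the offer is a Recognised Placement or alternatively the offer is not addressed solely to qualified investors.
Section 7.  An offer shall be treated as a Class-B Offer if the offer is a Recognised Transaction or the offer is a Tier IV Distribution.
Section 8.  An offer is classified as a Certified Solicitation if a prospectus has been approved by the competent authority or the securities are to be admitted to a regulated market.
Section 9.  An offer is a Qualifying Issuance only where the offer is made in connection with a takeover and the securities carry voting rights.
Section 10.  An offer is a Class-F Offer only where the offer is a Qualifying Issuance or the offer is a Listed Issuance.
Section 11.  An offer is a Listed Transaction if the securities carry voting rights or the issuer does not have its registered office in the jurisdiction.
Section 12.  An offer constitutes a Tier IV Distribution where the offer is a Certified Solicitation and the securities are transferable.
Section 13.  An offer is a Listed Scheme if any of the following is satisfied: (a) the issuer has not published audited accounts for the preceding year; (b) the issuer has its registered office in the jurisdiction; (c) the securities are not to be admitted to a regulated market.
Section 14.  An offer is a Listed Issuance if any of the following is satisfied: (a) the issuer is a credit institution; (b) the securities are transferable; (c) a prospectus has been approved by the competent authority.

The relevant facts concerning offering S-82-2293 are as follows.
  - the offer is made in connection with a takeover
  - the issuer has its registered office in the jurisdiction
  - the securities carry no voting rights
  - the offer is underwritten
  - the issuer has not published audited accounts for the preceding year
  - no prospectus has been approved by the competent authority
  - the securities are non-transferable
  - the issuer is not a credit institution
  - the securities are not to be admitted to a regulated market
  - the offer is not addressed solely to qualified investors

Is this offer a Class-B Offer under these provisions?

Yes

section 2 — Recognised Placement: [the securities are transferable? no] OR [the offer is not addressed solely to qualified investors? yes] → satisfied.
section 6 — Recognised Transaction: [Recognised Placement (section 2)? yes] OR [the offer is not addressed solely to qualified investors? yes] → satisfied.
section 8 — Certified Solicitation: [a prospectus has been approved by the competent authority? no] OR [the securities are to be admitted to a regulated market? no] → not satisfied.
section 12 — Tier IV Distribution: [Certified Solicitation (section 8)? no] AND [the securities are transferable? no] → not satisfied.
section 7 — Class-B Offer: [Recognised Transaction (section 6)? yes] OR [Tier IV Distribution (section 12)? no] → satisfied.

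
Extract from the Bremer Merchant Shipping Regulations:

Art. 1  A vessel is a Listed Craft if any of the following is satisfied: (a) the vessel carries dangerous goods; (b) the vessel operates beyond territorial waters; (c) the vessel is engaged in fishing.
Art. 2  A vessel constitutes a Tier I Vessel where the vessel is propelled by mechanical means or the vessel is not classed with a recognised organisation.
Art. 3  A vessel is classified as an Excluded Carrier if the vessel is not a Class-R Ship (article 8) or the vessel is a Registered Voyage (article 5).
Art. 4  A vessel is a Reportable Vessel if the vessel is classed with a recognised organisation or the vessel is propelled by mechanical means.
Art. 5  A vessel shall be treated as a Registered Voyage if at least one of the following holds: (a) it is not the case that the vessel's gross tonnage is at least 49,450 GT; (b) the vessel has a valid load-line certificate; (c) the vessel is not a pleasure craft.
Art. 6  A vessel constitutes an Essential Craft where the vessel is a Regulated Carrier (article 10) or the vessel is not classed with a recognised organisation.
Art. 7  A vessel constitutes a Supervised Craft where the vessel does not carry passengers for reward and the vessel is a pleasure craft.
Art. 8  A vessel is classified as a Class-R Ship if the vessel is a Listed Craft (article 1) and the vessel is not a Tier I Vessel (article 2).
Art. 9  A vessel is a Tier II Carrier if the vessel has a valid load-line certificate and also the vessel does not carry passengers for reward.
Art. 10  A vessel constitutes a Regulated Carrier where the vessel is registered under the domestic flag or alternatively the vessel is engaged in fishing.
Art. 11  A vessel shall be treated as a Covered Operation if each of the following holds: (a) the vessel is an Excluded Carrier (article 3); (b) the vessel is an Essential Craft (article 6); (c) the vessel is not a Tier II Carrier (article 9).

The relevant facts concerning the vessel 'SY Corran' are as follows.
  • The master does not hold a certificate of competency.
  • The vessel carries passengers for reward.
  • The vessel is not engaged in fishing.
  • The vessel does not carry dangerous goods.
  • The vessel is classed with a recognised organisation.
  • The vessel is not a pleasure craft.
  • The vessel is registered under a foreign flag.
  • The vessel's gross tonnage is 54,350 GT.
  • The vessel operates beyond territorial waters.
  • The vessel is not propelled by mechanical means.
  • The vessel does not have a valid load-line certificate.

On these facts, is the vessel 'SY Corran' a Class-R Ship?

Yes

article 1 — Listed Craft: [the vessel carries dangerous goods? no] OR [the vessel operates beyond territorial waters? yes] OR [the vessel is engaged in fishing? no] → satisfied.
article 2 — Tier I Vessel: [the vessel is propelled by mechanical means? no] OR [the vessel is not classed with a recognised organisation? no] → not satisfied.
article 8 — Class-R Ship: [Listed Craft (article 1)? yes] AND [not a Tier I Vessel (article 2)? yes] → satisfied.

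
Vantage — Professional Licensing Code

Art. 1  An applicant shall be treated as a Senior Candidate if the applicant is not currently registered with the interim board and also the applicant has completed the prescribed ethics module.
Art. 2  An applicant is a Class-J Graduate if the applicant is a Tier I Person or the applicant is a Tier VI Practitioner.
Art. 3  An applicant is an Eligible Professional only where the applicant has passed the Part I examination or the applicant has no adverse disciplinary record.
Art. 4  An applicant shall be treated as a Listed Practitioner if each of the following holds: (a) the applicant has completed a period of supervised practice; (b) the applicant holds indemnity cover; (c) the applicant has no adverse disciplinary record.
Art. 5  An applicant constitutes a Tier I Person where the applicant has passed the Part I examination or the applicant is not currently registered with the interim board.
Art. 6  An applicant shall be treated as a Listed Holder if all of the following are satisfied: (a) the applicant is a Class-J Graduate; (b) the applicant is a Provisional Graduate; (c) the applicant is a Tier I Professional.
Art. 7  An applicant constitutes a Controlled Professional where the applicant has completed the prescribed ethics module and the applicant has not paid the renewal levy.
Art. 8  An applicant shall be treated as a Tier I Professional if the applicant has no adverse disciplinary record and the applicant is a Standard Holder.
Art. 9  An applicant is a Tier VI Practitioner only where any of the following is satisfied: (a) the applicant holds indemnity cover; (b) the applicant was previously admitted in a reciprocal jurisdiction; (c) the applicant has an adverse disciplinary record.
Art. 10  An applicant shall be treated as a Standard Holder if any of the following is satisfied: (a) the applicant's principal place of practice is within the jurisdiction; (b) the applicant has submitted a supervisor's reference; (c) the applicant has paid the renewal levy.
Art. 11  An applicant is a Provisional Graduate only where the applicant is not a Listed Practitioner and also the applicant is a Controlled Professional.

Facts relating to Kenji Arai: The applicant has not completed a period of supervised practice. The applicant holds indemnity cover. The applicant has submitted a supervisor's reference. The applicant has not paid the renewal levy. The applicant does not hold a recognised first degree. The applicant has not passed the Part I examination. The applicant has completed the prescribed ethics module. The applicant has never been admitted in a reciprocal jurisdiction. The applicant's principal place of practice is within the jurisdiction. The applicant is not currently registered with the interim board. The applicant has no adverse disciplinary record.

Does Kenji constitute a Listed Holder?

article 5 — Tier I Person: [the applicant has passed the Part I examination? no] OR [the applicant is not currently registered with the interim board? yes] → satisfied.
article 9 — Tier VI Practitioner: [the applicant holds indemnity cover? yes] OR [the applicant was previously admitted in a reciprocal jurisdiction? no] OR [the applicant has an adverse disciplinary record? no] → satisfied.
article 2 — Class-J Graduate: [Tier I Person (article 5)? yes] OR [Tier VI Practitioner (article 9)? yes] → satisfied.
article 4 — Listed Practitioner: [the applicant has completed a period of supervised practice? no] AND [the applicant holds indemnity cover? yes] AND [the applicant has no adverse disciplinary record? yes] → not satisfied.
article 7 — Controlled Professional: [the applicant has completed the prescribed ethics module? yes] AND [the applicant has not paid the renewal levy? yes] → satisfied.
article 11 — Provisional Graduate: [not a Listed Practitioner (article 4)? yes] AND [Controlled Professional (article 7)? yes] → satisfied.
article 10 — Standard Holder: [the applicant's principal place of practice is within the jurisdiction? yes] OR [the applicant has submitted a supervisor's reference? yes] OR [the applicant has paid the renewal levy? no] → satisfied.
article 8 — Tier I Professional: [the applicant has no adverse disciplinary record? yes] AND [Standard Holder (article 10)? yes] → satisfied.
article 6 — Listed Holder: [Class-J Graduate (article 2)? yes] AND [Provisional Graduate (article 11)? yes] AND [Tier I Professional (article 8)? yes] → satisfied.

Yes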